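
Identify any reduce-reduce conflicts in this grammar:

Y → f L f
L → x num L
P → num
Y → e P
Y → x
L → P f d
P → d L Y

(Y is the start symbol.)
A reduce-reduce conflict occurs when an LR(0) state has two complete items [A → α .] and [B → β .] — both call for a reduction, and with no lookahead the parser cannot choose between them.

Augment with Y' → Y and build the canonical LR(0) collection (I0 = CLOSURE({[Y' → . Y]}), then GOTO on every symbol after a dot until no new states appear). It has 18 states:
  I0: { [Y → . e P], [Y → . f L f], [Y → . x], [Y' → . Y] }  — shift
  I1: { [Y' → Y .] }  — accept
  I2: { [P → . d L Y], [P → . num], [Y → e . P] }  — shift
  I3: { [L → . P f d], [L → . x num L], [P → . d L Y], [P → . num], [Y → f . L f] }  — shift
  I4: { [Y → x .] }  — reduce
  I5: { [Y → f L . f] }  — shift
  I6: { [L → P . f d] }  — shift
  I7: { [L → . P f d], [L → . x num L], [P → . d L Y], [P → . num], [P → d . L Y] }  — shift
  I8: { [P → num .] }  — reduce
  I9: { [L → x . num L] }  — shift
  I10: { [L → . P f d], [L → . x num L], [L → x num . L], [P → . d L Y], [P → . num] }  — shift
  I11: { [L → x num L .] }  — reduce
  I12: { [P → d L . Y], [Y → . e P], [Y → . f L f], [Y → . x] }  — shift
  I13: { [P → d L Y .] }  — reduce
  I14: { [L → P f . d] }  — shift
  I15: { [L → P f d .] }  — reduce
  I16: { [Y → f L f .] }  — reduce
  I17: { [Y → e P .] }  — reduce

No state contains more than one complete item.

Answer: No reduce-reduce conflicts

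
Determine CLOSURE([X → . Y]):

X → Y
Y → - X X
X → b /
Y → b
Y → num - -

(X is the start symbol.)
{ [X → . Y], [Y → . - X X], [Y → . b], [Y → . num - -] }

To compute CLOSURE, for each item [A → α.Bβ] where B is a non-terminal, add [B → .γ] for all productions B → γ; repeat for the newly added items until nothing changes.

Start with: [X → . Y]
  [X → . Y] has the dot before Y: add [Y → . - X X], [Y → . b], [Y → . num - -]
No further items can be added.

CLOSURE = { [X → . Y], [Y → . - X X], [Y → . b], [Y → . num - -] }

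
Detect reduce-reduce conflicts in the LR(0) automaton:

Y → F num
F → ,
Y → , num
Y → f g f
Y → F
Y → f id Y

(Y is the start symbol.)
No reduce-reduce conflicts

Augment with Y' → Y and build the canonical LR(0) collection (I0 = CLOSURE({[Y' → . Y]}), then GOTO on every symbol after a dot until no new states appear). It has 11 states:
  I0: { [F → . ,], [Y → . , num], [Y → . F num], [Y → . F], [Y → . f g f], [Y → . f id Y], [Y' → . Y] }  — shift
  I1: { [F → , .], [Y → , . num] }  — shift, reduce
  I2: { [Y → F . num], [Y → F .] }  — shift, reduce
  I3: { [Y' → Y .] }  — accept
  I4: { [Y → f . g f], [Y → f . id Y] }  — shift
  I5: { [Y → f g . f] }  — shift
  I6: { [F → . ,], [Y → . , num], [Y → . F num], [Y → . F], [Y → . f g f], [Y → . f id Y], [Y → f id . Y] }  — shift
  I7: { [Y → f id Y .] }  — reduce
  I8: { [Y → f g f .] }  — reduce
  I9: { [Y → F num .] }  — reduce
  I10: { [Y → , num .] }  — reduce

No state contains more than one complete item.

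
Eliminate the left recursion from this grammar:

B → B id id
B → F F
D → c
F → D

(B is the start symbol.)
B is directly left-recursive. The standard transformation for
  A → A α₁ | ... | A α_m | β₁ | ... | β_n
is
  A  → β₁ A' | ... | β_n A'
  A' → α₁ A' | ... | α_m A' | ε

B → F F becomes B → F F B'
B → B id id becomes B' → id id B'
Add B' → ε

Productions for other non-terminals are unchanged:
  D → c
  F → D

Resulting grammar:
B → F F B'
B' → id id B'
B' → ε
D → c
F → D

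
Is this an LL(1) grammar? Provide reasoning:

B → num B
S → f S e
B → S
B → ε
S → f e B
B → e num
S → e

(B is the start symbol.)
No. Predict set conflict for B: { 'e' }

Relevant sets:
  FIRST(S) = { 'e', 'f' }
  FOLLOW(B) = { $, 'e' }

For B:
  PREDICT(B → num B) = { 'num' }
  PREDICT(B → S) = { 'e', 'f' }
  PREDICT(B → ε) = { $, 'e' }
  PREDICT(B → e num) = { 'e' }
For S:
  PREDICT(S → f S e) = { 'f' }
  PREDICT(S → f e B) = { 'f' }
  PREDICT(S → e) = { 'e' }

Conflict found: Predict set conflict for B: { 'e' }
The grammar is NOT LL(1).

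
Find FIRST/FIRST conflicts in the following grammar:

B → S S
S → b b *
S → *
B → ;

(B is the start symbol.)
No FIRST/FIRST conflicts.

A FIRST/FIRST conflict occurs when two productions N → α and N → β for the same non-terminal have FIRST(α) ∩ FIRST(β) ≠ ∅ (with ε ∈ FIRST of a nullable right-hand side, so two nullable alternatives also conflict).

FIRST sets of the non-terminals at (or reachable through a nullable prefix from) the front of some alternative:
  FIRST(S) = { '*', 'b' }

Productions for B:
  B → S S: FIRST = { '*', 'b' }
  B → ;: FIRST = { ';' }
Productions for S:
  S → b b *: FIRST = { 'b' }
  S → *: FIRST = { '*' }

All alternatives of each non-terminal have pairwise disjoint FIRST sets.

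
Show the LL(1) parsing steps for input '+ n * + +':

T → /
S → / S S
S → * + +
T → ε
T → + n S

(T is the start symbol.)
Stack is shown with the top on the left.

Stack    Input        Action
----------------------------
T $      + n * + + $  output T → + n S
+ n S $  + n * + + $  match '+'
n S $    n * + + $    match 'n'
S $      * + + $      output S → * + +
* + + $  * + + $      match '*'
+ + $    + + $        match '+'
+ $      + $          match '+'
$        $            accept

The string is accepted.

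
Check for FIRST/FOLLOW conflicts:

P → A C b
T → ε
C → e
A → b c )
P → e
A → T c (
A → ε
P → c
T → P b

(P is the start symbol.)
A FIRST/FOLLOW conflict occurs when a non-terminal N has a nullable alternative N → β (β ⇒* ε) and another alternative N → α with FIRST(α) ∩ FOLLOW(N) ≠ ∅: on such a lookahead the parser cannot decide between expanding α and letting N vanish via β.

Nullable non-terminals: A, T.
FIRST sets used below: FIRST(T) = { 'b', 'c', 'e', ε }, FIRST(P) = { 'b', 'c', 'e' }

A: nullable alternative(s) A → ε; FOLLOW(A) = { 'e' }
  A → b c ): FIRST \ {ε} = { 'b' } — disjoint from FOLLOW(A)
  A → T c (: FIRST \ {ε} = { 'b', 'c', 'e' } — overlaps FOLLOW(A) on { 'e' }: CONFLICT
  A → ε: FIRST \ {ε} = { } — this is the only nullable alternative, skip

T: nullable alternative(s) T → ε; FOLLOW(T) = { 'c' }
  T → ε: FIRST \ {ε} = { } — this is the only nullable alternative, skip
  T → P b: FIRST \ {ε} = { 'b', 'c', 'e' } — overlaps FOLLOW(T) on { 'c' }: CONFLICT

C, P have no nullable alternative, so no FIRST/FOLLOW check is needed there.

So the grammar has 2 FIRST/FOLLOW conflicts (marked CONFLICT above).

Answer: Yes. T → P b with FOLLOW(T) on { 'c' }; A → T c '(' with FOLLOW(A) on { 'e' }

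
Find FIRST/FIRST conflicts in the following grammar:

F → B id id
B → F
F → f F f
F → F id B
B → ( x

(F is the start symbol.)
A FIRST/FIRST conflict occurs when two productions N → α and N → β for the same non-terminal have FIRST(α) ∩ FIRST(β) ≠ ∅ (with ε ∈ FIRST of a nullable right-hand side, so two nullable alternatives also conflict).

FIRST sets of the non-terminals at (or reachable through a nullable prefix from) the front of some alternative:
  FIRST(B) = { '(', 'f' }
  FIRST(F) = { '(', 'f' }

Productions for F:
  F → B id id: FIRST = { '(', 'f' }
  F → f F f: FIRST = { 'f' }
  F → F id B: FIRST = { '(', 'f' }
Productions for B:
  B → F: FIRST = { '(', 'f' }
  B → ( x: FIRST = { '(' }

Conflict for F: F → B id id and F → f F f
  Overlap: { 'f' }
Conflict for F: F → B id id and F → F id B
  Overlap: { '(', 'f' }
Conflict for F: F → f F f and F → F id B
  Overlap: { 'f' }
Conflict for B: B → F and B → ( x
  Overlap: { '(' }

Answer: Yes. F → B id id / F → f F f on { 'f' }; F → B id id / F → F id B on { '(', 'f' }; F → f F f / F → F id B on { 'f' }; B → F / B → '(' x on { '(' }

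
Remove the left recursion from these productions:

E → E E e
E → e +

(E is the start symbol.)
E is directly left-recursive. The standard transformation for
  A → A α₁ | ... | A α_m | β₁ | ... | β_n
is
  A  → β₁ A' | ... | β_n A'
  A' → α₁ A' | ... | α_m A' | ε

E → e + becomes E → e + E'
E → E E e becomes E' → E e E'
Add E' → ε

Resulting grammar:
E → e + E'
E' → E e E'
E' → ε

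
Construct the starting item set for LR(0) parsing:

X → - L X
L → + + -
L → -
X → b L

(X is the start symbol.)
First, augment the grammar with X' → X
I₀ = CLOSURE({ [X' → . X] }):
  [X' → . X] has the dot before X: add [X → . - L X], [X → . b L]
No further items can be added.

I₀ = { [X → . - L X], [X → . b L], [X' → . X] }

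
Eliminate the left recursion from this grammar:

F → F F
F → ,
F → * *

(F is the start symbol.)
F → , F'
F → * * F'
F' → F F'
F' → ε

F is directly left-recursive. The standard transformation for
  A → A α₁ | ... | A α_m | β₁ | ... | β_n
is
  A  → β₁ A' | ... | β_n A'
  A' → α₁ A' | ... | α_m A' | ε

F → , becomes F → , F'
F → * * becomes F → * * F'
F → F F becomes F' → F F'
Add F' → ε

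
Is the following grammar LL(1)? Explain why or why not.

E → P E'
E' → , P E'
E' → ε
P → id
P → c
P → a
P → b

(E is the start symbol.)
A grammar is LL(1) if for each non-terminal N with multiple productions, the predict sets of those productions are pairwise disjoint, where PREDICT(N → α) = (FIRST(α) \ {ε}) ∪ (FOLLOW(N) if α ⇒* ε).

Relevant sets:
  FOLLOW(E') = { $ }

For E':
  PREDICT(E' → ',' P E') = { ',' }
  PREDICT(E' → ε) = { $ }
For P:
  PREDICT(P → id) = { 'id' }
  PREDICT(P → c) = { 'c' }
  PREDICT(P → a) = { 'a' }
  PREDICT(P → b) = { 'b' }
E has a single production, so nothing to check there.

All predict sets are disjoint. The grammar IS LL(1).

Answer: Yes, the grammar is LL(1).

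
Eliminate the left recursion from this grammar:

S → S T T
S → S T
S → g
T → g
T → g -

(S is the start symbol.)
S → g S'
S' → T T S'
S' → T S'
S' → ε
T → g
T → g -

S is directly left-recursive. The standard transformation for
  A → A α₁ | ... | A α_m | β₁ | ... | β_n
is
  A  → β₁ A' | ... | β_n A'
  A' → α₁ A' | ... | α_m A' | ε

S → g becomes S → g S'
S → S T T becomes S' → T T S'
S → S T becomes S' → T S'
Add S' → ε

Productions for other non-terminals are unchanged:
  T → g
  T → g -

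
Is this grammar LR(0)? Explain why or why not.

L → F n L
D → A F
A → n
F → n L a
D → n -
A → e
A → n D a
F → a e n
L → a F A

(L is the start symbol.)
Augment with L' → L and build the canonical LR(0) collection (I0 = CLOSURE({[L' → . L]}), then GOTO on every symbol after a dot until no new states appear). It has 22 states:
  I0: { [F → . a e n], [F → . n L a], [L → . F n L], [L → . a F A], [L' → . L] }  — shift
  I1: { [L → F . n L] }  — shift
  I2: { [L' → L .] }  — accept
  I3: { [F → . a e n], [F → . n L a], [F → a . e n], [L → a . F A] }  — shift
  I4: { [F → . a e n], [F → . n L a], [F → n . L a], [L → . F n L], [L → . a F A] }  — shift
  I5: { [F → n L . a] }  — shift
  I6: { [F → n L a .] }  — reduce
  I7: { [A → . e], [A → . n D a], [A → . n], [L → a F . A] }  — shift
  I8: { [F → a . e n] }  — shift
  I9: { [F → a e . n] }  — shift
  I10: { [F → a e n .] }  — reduce
  I11: { [L → a F A .] }  — reduce
  I12: { [A → e .] }  — reduce
  I13: { [A → . e], [A → . n D a], [A → . n], [A → n . D a], [A → n .], [D → . A F], [D → . n -] }  — shift, reduce
  I14: { [D → A . F], [F → . a e n], [F → . n L a] }  — shift
  I15: { [A → n D . a] }  — shift
  I16: { [A → . e], [A → . n D a], [A → . n], [A → n . D a], [A → n .], [D → . A F], [D → . n -], [D → n . -] }  — shift, reduce
  I17: { [D → n - .] }  — reduce
  I18: { [A → n D a .] }  — reduce
  I19: { [D → A F .] }  — reduce
  I20: { [F → . a e n], [F → . n L a], [L → . F n L], [L → . a F A], [L → F n . L] }  — shift
  I21: { [L → F n L .] }  — reduce

Conflict in state I13:
  Shift-reduce conflict between [A → n .] and [A → . e]
So the grammar is NOT LR(0).

Answer: No. Shift-reduce conflict between [A → n .] and [A → . e]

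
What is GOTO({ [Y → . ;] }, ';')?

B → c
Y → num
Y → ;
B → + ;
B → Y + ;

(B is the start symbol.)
{ [Y → ; .] }

GOTO(I, ';') = CLOSURE({ [A → αX.β] : [A → α.Xβ] ∈ I, X = ';' })

Items with dot before ';', with the dot advanced:
  [Y → . ;] → [Y → ; .]
Closure adds nothing (no advanced item has the dot before a non-terminal).

GOTO = { [Y → ; .] }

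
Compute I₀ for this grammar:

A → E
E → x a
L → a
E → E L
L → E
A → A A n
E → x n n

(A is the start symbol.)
{ [A → . A A n], [A → . E], [A' → . A], [E → . E L], [E → . x a], [E → . x n n] }

First, augment the grammar with A' → A
I₀ = CLOSURE({ [A' → . A] }):
  [A' → . A] has the dot before A: add [A → . E], [A → . A A n]
  [A → . E] has the dot before E: add [E → . x a], [E → . E L], [E → . x n n]
No further items can be added.

I₀ = { [A → . A A n], [A → . E], [A' → . A], [E → . E L], [E → . x a], [E → . x n n] }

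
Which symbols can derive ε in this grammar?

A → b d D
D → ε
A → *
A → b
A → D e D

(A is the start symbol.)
ε-productions: D → ε
So D is immediately nullable.
No further non-terminal can be added: every production for the remaining non-terminals contains a terminal or a non-nullable non-terminal.
Nullable = { 'D' }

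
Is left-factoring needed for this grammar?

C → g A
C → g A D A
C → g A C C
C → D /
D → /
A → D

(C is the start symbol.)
Yes, C has productions with common prefix 'g A'

Left-factoring is needed when two productions for the same non-terminal
share a common prefix on the right-hand side.

Productions for C:
  C → g A
  C → g A D A
  C → g A C C
  C → D /

Found common prefix 'g A' in productions for C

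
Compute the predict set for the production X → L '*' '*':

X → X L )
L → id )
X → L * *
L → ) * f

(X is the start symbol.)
{ ')', 'id' }

PREDICT(X → L '*' '*') = (FIRST(RHS) \ {ε}) ∪ (FOLLOW(X) if ε ∈ FIRST(RHS), i.e. RHS ⇒* ε)
FIRST(L) = { ')', 'id' }
FIRST(L '*' '*') = { ')', 'id' }
ε ∉ FIRST(L '*' '*'), so FOLLOW(X) is not added.
PREDICT(X → L '*' '*') = { ')', 'id' }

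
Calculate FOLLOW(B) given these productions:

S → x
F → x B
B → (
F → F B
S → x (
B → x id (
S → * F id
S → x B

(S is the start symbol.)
To compute FOLLOW(B), find every occurrence of B on a right-hand side N → α B β: add FIRST(β) \ {ε}, and if β is empty or nullable also add FOLLOW(N). Iterate to a fixed point.

In F → x B: B is at the end, add FOLLOW(F)
In F → F B: B is at the end, add FOLLOW(F)
In S → x B: B is at the end, add FOLLOW(S)

The FOLLOW sets referred to above (computed the same way, to a fixed point):
  FOLLOW(F) = { '(', 'id', 'x' }
  FOLLOW(S) = { $ }

Taking the union: FOLLOW(B) = { $, '(', 'id', 'x' }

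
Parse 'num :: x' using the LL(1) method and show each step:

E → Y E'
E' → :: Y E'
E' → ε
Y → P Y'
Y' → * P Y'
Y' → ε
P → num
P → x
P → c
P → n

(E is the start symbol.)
LL(1) parsing maintains a stack (initially the start symbol over $) and the input. At each step: if the stack top is a terminal, match it against the current input token; if it is a non-terminal N, replace it with the RHS of M[N, lookahead] (the unique production whose predict set contains the lookahead).

Stack is shown with the top on the left.

Stack        Input       Action
-------------------------------
E $          num :: x $  output E → Y E'
Y E' $       num :: x $  output Y → P Y'
P Y' E' $    num :: x $  output P → num
num Y' E' $  num :: x $  match 'num'
Y' E' $      :: x $      output Y' → ε
E' $         :: x $      output E' → :: Y E'
:: Y E' $    :: x $      match '::'
Y E' $       x $         output Y → P Y'
P Y' E' $    x $         output P → x
x Y' E' $    x $         match 'x'
Y' E' $      $           output Y' → ε
E' $         $           output E' → ε
$            $           accept

The string is accepted.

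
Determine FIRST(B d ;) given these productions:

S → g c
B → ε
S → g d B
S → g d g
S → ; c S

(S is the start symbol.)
FIRST sets of the non-terminals involved (from the grammar, by fixed-point iteration):
  FIRST(B) = { ε }

To compute FIRST(B d ;), process the symbols left to right:
Symbol B is a non-terminal. Add FIRST(B) \ {ε} = { }
B is nullable (ε ∈ FIRST(B)), continue to the next symbol.
Symbol d is a terminal. Add 'd' and stop.
FIRST(B d ;) = { 'd' }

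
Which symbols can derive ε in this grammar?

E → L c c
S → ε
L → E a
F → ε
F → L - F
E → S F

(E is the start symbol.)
{ 'E', 'F', 'S' }

A non-terminal is nullable if it can derive ε (the empty string): either it has an ε-production, or it has a production whose right-hand side consists entirely of nullable non-terminals.

ε-productions: S → ε, F → ε
So S, F are immediately nullable.
E → S F: every symbol on the right is nullable, so E is nullable too.
No further non-terminal can be added: every production for the remaining non-terminals contains a terminal or a non-nullable non-terminal.
Nullable = { 'E', 'F', 'S' }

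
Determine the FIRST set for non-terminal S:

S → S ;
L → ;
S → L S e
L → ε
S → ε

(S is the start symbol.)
FIRST sets of the other non-terminals involved (by the same procedure, iterated to a fixed point):
  FIRST(L) = { ';', ε }

From S → S ;:
  - S is the symbol being defined: contributes nothing new
    S is nullable, so continue to the next symbol
  - ';' is a terminal: add ';' and stop
From S → L S e:
  - L is a non-terminal: add FIRST(L) \ {ε} = { ';' }
    L is nullable, so continue to the next symbol
  - S is the symbol being defined: contributes nothing new
    S is nullable, so continue to the next symbol
  - e is a terminal: add 'e' and stop
From S → ε:
  - ε-production, so ε ∈ FIRST(S)

Collecting: FIRST(S) = { ';', 'e', ε }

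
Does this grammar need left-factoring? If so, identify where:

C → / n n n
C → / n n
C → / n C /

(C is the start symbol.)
Yes, C has productions with common prefix '/ n'

Left-factoring is needed when two productions for the same non-terminal
share a common prefix on the right-hand side.

Productions for C:
  C → / n n n
  C → / n n
  C → / n C /

Found common prefix '/ n' in productions for C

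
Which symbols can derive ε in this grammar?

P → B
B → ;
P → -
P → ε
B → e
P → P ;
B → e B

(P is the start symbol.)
{ 'P' }

ε-productions: P → ε
So P is immediately nullable.
No further non-terminal can be added: every production for the remaining non-terminals contains a terminal or a non-nullable non-terminal.
Nullable = { 'P' }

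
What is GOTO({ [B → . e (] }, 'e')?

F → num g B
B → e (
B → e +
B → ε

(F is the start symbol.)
GOTO(I, 'e') = CLOSURE({ [A → αX.β] : [A → α.Xβ] ∈ I, X = 'e' })

Items with dot before 'e', with the dot advanced:
  [B → . e (] → [B → e . (]
Closure adds nothing (no advanced item has the dot before a non-terminal).

GOTO = { [B → e . (] }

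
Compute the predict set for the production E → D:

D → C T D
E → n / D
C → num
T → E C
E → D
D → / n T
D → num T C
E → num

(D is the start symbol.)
{ '/', 'num' }

PREDICT(E → D) = (FIRST(RHS) \ {ε}) ∪ (FOLLOW(E) if ε ∈ FIRST(RHS), i.e. RHS ⇒* ε)
FIRST(D) = { '/', 'num' }
FIRST(D) = { '/', 'num' }
ε ∉ FIRST(D), so FOLLOW(E) is not added.
PREDICT(E → D) = { '/', 'num' }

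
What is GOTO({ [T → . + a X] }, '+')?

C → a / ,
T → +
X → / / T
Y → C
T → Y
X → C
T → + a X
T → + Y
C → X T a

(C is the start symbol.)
{ [T → + . a X] }

GOTO(I, '+') = CLOSURE({ [A → αX.β] : [A → α.Xβ] ∈ I, X = '+' })

Items with dot before '+', with the dot advanced:
  [T → . + a X] → [T → + . a X]
Closure adds nothing (no advanced item has the dot before a non-terminal).

GOTO = { [T → + . a X] }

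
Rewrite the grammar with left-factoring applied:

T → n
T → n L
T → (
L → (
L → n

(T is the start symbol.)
T → n T'
T' → ε
T' → L
T → (
L → (
L → n

Left-factoring transforms A → αβ₁ | αβ₂ into A → αA' and A' → β₁ | β₂
(α is the longest common prefix among the alternatives). Repeat until
no nonterminal has two alternatives with a common prefix.

Round 1: T has alternatives sharing prefix 'n'. Introduce T': T → n T'
  Add: T' → ε
  Add: T' → L

No remaining common prefixes — done.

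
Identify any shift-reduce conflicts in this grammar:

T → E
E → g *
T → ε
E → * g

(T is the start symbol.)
Augment with T' → T and build the canonical LR(0) collection (I0 = CLOSURE({[T' → . T]}), then GOTO on every symbol after a dot until no new states appear). It has 7 states:
  I0: { [E → . * g], [E → . g *], [T → . E], [T → .], [T' → . T] }  — shift, reduce
  I1: { [E → * . g] }  — shift
  I2: { [T → E .] }  — reduce
  I3: { [T' → T .] }  — accept
  I4: { [E → g . *] }  — shift
  I5: { [E → g * .] }  — reduce
  I6: { [E → * g .] }  — reduce

I0 contains reduce item [T → .] and shift items [E → . * g], [E → . g *] — shift-reduce conflict.

Answer: Yes — I0: [T → .] vs [E → . * g]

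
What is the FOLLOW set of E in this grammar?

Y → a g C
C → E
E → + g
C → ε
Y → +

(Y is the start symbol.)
In C → E: E is at the end, add FOLLOW(C)

The FOLLOW sets referred to above (computed the same way, to a fixed point):
  FOLLOW(C) = { $ }

Taking the union: FOLLOW(E) = { $ }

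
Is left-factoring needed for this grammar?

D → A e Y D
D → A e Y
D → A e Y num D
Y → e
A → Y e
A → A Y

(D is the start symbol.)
Yes, D has productions with common prefix 'A e Y'

Left-factoring is needed when two productions for the same non-terminal
share a common prefix on the right-hand side.

Productions for D:
  D → A e Y D
  D → A e Y
  D → A e Y num D
Productions for A:
  A → Y e
  A → A Y

Found common prefix 'A e Y' in productions for D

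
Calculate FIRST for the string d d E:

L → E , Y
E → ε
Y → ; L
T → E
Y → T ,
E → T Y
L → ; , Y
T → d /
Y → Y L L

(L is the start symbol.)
{ 'd' }

To compute FIRST(d d E), process the symbols left to right:
Symbol d is a terminal. Add 'd' and stop.
FIRST(d d E) = { 'd' }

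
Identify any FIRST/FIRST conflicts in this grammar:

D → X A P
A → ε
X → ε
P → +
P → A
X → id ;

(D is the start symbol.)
A FIRST/FIRST conflict occurs when two productions N → α and N → β for the same non-terminal have FIRST(α) ∩ FIRST(β) ≠ ∅ (with ε ∈ FIRST of a nullable right-hand side, so two nullable alternatives also conflict).

FIRST sets of the non-terminals at (or reachable through a nullable prefix from) the front of some alternative:
  FIRST(A) = { ε }

Productions for X:
  X → ε: FIRST = { ε }
  X → id ;: FIRST = { 'id' }
Productions for P:
  P → +: FIRST = { '+' }
  P → A: FIRST = { ε }
D, A have only one production, so no FIRST/FIRST conflict is possible there.

All alternatives of each non-terminal have pairwise disjoint FIRST sets.

Answer: No FIRST/FIRST conflicts.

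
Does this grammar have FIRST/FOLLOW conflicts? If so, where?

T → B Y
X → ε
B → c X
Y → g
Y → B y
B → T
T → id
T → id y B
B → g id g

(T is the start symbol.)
No FIRST/FOLLOW conflicts.

Nullable non-terminals: X.
X has a nullable alternative but only one production, so nothing to check.

B, T, Y have no nullable alternative, so no FIRST/FOLLOW check is needed there.

No FIRST/FOLLOW conflicts found.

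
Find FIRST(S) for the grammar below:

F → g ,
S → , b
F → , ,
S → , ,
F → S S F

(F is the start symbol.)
{ ',' }

From S → , b:
  - ',' is a terminal: add ',' and stop
From S → , ,:
  - ',' is a terminal: add ',' and stop

Collecting: FIRST(S) = { ',' }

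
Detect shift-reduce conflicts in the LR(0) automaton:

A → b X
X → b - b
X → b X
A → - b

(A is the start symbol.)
A shift-reduce conflict occurs when an LR(0) state has both:
  - a complete (reduce) item [A → α .] (dot at the end), and
  - a shift item [B → β . c γ] (dot before a terminal).

Augment with A' → A and build the canonical LR(0) collection (I0 = CLOSURE({[A' → . A]}), then GOTO on every symbol after a dot until no new states appear). It has 10 states:
  I0: { [A → . - b], [A → . b X], [A' → . A] }  — shift
  I1: { [A → - . b] }  — shift
  I2: { [A' → A .] }  — accept
  I3: { [A → b . X], [X → . b - b], [X → . b X] }  — shift
  I4: { [A → b X .] }  — reduce
  I5: { [X → . b - b], [X → . b X], [X → b . - b], [X → b . X] }  — shift
  I6: { [X → b - . b] }  — shift
  I7: { [X → b X .] }  — reduce
  I8: { [X → b - b .] }  — reduce
  I9: { [A → - b .] }  — reduce

No state contains both a complete item and a shift item.

Answer: No shift-reduce conflicts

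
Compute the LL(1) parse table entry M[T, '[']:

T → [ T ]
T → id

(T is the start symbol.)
T → [ T ]

To find M[T, '['], we find productions for T where '[' is in the predict set (PREDICT(N → α) = (FIRST(α) \ {ε}) ∪ (FOLLOW(N) if α ⇒* ε)).

T → [ T ]: PREDICT = { '[' }
  '[' is in predict set, so this production goes in M[T, '[']
T → id: PREDICT = { 'id' }

M[T, '['] = T → [ T ]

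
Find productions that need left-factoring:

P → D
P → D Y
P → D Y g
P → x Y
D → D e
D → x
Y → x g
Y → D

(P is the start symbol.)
Left-factoring is needed when two productions for the same non-terminal
share a common prefix on the right-hand side.

Productions for P:
  P → D
  P → D Y
  P → D Y g
  P → x Y
Productions for D:
  D → D e
  D → x
Productions for Y:
  Y → x g
  Y → D

Found common prefix 'D' in productions for P

Answer: Yes, P has productions with common prefix 'D'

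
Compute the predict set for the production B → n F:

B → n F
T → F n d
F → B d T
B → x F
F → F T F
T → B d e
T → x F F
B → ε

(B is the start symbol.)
PREDICT(B → n F) = (FIRST(RHS) \ {ε}) ∪ (FOLLOW(B) if ε ∈ FIRST(RHS), i.e. RHS ⇒* ε)
FIRST(n F) = { 'n' }
ε ∉ FIRST(n F), so FOLLOW(B) is not added.
PREDICT(B → n F) = { 'n' }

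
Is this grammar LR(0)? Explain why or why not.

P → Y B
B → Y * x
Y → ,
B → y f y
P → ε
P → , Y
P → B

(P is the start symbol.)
No. Shift-reduce conflict between [P → .] and [B → . y f y]

A grammar is LR(0) if no state in the canonical LR(0) collection has:
  - both a shift item (dot before a terminal) and a complete item (shift-reduce conflict), or
  - two or more complete items (reduce-reduce conflict; the accept item [P' → P .] counts as a complete item here).

Augment with P' → P and build the canonical LR(0) collection (I0 = CLOSURE({[P' → . P]}), then GOTO on every symbol after a dot until no new states appear). It has 14 states:
  I0: { [B → . Y * x], [B → . y f y], [P → . , Y], [P → . B], [P → . Y B], [P → .], [P' → . P], [Y → . ,] }  — shift, reduce
  I1: { [P → , . Y], [Y → , .], [Y → . ,] }  — shift, reduce
  I2: { [P → B .] }  — reduce
  I3: { [P' → P .] }  — accept
  I4: { [B → . Y * x], [B → . y f y], [B → Y . * x], [P → Y . B], [Y → . ,] }  — shift
  I5: { [B → y . f y] }  — shift
  I6: { [B → y f . y] }  — shift
  I7: { [B → y f y .] }  — reduce
  I8: { [B → Y * . x] }  — shift
  I9: { [Y → , .] }  — reduce
  I10: { [P → Y B .] }  — reduce
  I11: { [B → Y . * x] }  — shift
  I12: { [B → Y * x .] }  — reduce
  I13: { [P → , Y .] }  — reduce

Conflict in state I0:
  Shift-reduce conflict between [P → .] and [B → . y f y]
So the grammar is NOT LR(0).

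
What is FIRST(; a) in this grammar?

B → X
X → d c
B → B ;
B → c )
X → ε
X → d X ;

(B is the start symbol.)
To compute FIRST(; a), process the symbols left to right:
Symbol ; is a terminal. Add ';' and stop.
FIRST(; a) = { ';' }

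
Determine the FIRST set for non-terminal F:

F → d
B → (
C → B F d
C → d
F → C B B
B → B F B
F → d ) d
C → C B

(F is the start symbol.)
FIRST sets of the other non-terminals involved (by the same procedure, iterated to a fixed point):
  FIRST(C) = { '(', 'd' }

From F → d:
  - d is a terminal: add 'd' and stop
From F → C B B:
  - C is a non-terminal: add FIRST(C) \ {ε} = { '(', 'd' }
    C is not nullable, so stop
From F → d ) d:
  - d is a terminal: add 'd' and stop

Collecting: FIRST(F) = { '(', 'd' }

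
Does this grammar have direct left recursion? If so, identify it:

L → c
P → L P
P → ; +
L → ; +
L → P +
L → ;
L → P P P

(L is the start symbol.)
Direct left recursion occurs when N → N α for some non-terminal N (the right-hand side begins with the left-hand side itself).

L → c: starts with c
P → L P: starts with L
P → ; +: starts with ';'
L → ; +: starts with ';'
L → P +: starts with P
L → ;: starts with ';'
L → P P P: starts with P

No direct left recursion found.

Answer: No direct left recursion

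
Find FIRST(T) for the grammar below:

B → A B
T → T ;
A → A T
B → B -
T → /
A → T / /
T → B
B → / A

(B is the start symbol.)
To compute FIRST(T), examine every production with T on the left-hand side, reading each right-hand side left to right until a non-nullable symbol is reached.

FIRST sets of the other non-terminals involved (by the same procedure, iterated to a fixed point):
  FIRST(B) = { '/' }

From T → T ;:
  - T is the symbol being defined: contributes nothing new
    T is not nullable, so stop
From T → /:
  - '/' is a terminal: add '/' and stop
From T → B:
  - B is a non-terminal: add FIRST(B) \ {ε} = { '/' }
    B is not nullable, so stop

Collecting: FIRST(T) = { '/' }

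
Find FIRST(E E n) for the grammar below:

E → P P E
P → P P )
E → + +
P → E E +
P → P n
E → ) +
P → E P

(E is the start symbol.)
FIRST sets of the non-terminals involved (from the grammar, by fixed-point iteration):
  FIRST(E) = { ')', '+' }

To compute FIRST(E E n), process the symbols left to right:
Symbol E is a non-terminal. Add FIRST(E) \ {ε} = { ')', '+' }
E is not nullable (ε ∉ FIRST(E)), so stop here.
FIRST(E E n) = { ')', '+' }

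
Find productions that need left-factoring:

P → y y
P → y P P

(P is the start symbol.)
Yes, P has productions with common prefix 'y'

Left-factoring is needed when two productions for the same non-terminal
share a common prefix on the right-hand side.

Productions for P:
  P → y y
  P → y P P

Found common prefix 'y' in productions for P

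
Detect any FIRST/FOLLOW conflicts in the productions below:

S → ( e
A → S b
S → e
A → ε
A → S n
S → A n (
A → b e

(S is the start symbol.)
Yes. A → S b with FOLLOW(A) on { 'n' }; A → S n with FOLLOW(A) on { 'n' }

A FIRST/FOLLOW conflict occurs when a non-terminal N has a nullable alternative N → β (β ⇒* ε) and another alternative N → α with FIRST(α) ∩ FOLLOW(N) ≠ ∅: on such a lookahead the parser cannot decide between expanding α and letting N vanish via β.

Nullable non-terminals: A.
FIRST sets used below: FIRST(S) = { '(', 'b', 'e', 'n' }

A: nullable alternative(s) A → ε; FOLLOW(A) = { 'n' }
  A → S b: FIRST \ {ε} = { '(', 'b', 'e', 'n' } — overlaps FOLLOW(A) on { 'n' }: CONFLICT
  A → ε: FIRST \ {ε} = { } — this is the only nullable alternative, skip
  A → S n: FIRST \ {ε} = { '(', 'b', 'e', 'n' } — overlaps FOLLOW(A) on { 'n' }: CONFLICT
  A → b e: FIRST \ {ε} = { 'b' } — disjoint from FOLLOW(A)

S has no nullable alternative, so no FIRST/FOLLOW check is needed there.

So the grammar has 2 FIRST/FOLLOW conflicts (marked CONFLICT above).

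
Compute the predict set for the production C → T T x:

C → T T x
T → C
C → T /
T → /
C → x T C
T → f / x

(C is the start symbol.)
PREDICT(C → T T x) = (FIRST(RHS) \ {ε}) ∪ (FOLLOW(C) if ε ∈ FIRST(RHS), i.e. RHS ⇒* ε)
FIRST(T) = { '/', 'f', 'x' }
FIRST(T T x) = { '/', 'f', 'x' }
ε ∉ FIRST(T T x), so FOLLOW(C) is not added.
PREDICT(C → T T x) = { '/', 'f', 'x' }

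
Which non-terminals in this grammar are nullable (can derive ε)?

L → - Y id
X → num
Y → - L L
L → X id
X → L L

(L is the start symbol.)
A non-terminal is nullable if it can derive ε (the empty string): either it has an ε-production, or it has a production whose right-hand side consists entirely of nullable non-terminals.

There are no ε-productions, so no non-terminal can derive ε.
No non-terminals are nullable.

Answer: None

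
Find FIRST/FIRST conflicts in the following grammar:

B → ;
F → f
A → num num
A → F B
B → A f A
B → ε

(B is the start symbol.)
No FIRST/FIRST conflicts.

FIRST sets of the non-terminals at (or reachable through a nullable prefix from) the front of some alternative:
  FIRST(A) = { 'f', 'num' }
  FIRST(F) = { 'f' }

Productions for B:
  B → ;: FIRST = { ';' }
  B → A f A: FIRST = { 'f', 'num' }
  B → ε: FIRST = { ε }
Productions for A:
  A → num num: FIRST = { 'num' }
  A → F B: FIRST = { 'f' }
F has only one production, so no FIRST/FIRST conflict is possible there.

All alternatives of each non-terminal have pairwise disjoint FIRST sets.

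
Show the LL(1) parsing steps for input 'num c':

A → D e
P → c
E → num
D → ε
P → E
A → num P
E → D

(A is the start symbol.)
LL(1) parsing maintains a stack (initially the start symbol over $) and the input. At each step: if the stack top is a terminal, match it against the current input token; if it is a non-terminal N, replace it with the RHS of M[N, lookahead] (the unique production whose predict set contains the lookahead).

Stack is shown with the top on the left.

Stack    Input    Action
------------------------
A $      num c $  output A → num P
num P $  num c $  match 'num'
P $      c $      output P → c
c $      c $      match 'c'
$        $        accept

The string is accepted.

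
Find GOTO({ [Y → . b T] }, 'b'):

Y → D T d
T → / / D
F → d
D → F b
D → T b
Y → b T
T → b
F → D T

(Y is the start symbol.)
GOTO(I, 'b') = CLOSURE({ [A → αX.β] : [A → α.Xβ] ∈ I, X = 'b' })

Items with dot before 'b', with the dot advanced:
  [Y → . b T] → [Y → b . T]
Closure of the advanced items:
  [Y → b . T] has the dot before T: add [T → . / / D], [T → . b]

GOTO = { [T → . / / D], [T → . b], [Y → b . T] }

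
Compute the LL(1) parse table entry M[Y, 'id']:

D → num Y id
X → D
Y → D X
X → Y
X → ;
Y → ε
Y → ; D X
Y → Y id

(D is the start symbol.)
Y → ε, Y → Y id

To find M[Y, 'id'], we find productions for Y where 'id' is in the predict set (PREDICT(N → α) = (FIRST(α) \ {ε}) ∪ (FOLLOW(N) if α ⇒* ε)).

Relevant sets:
  FIRST(D) = { 'num' }
  FIRST(Y) = { ';', 'id', 'num', ε }
  FOLLOW(Y) = { 'id' }

Y → D X: PREDICT = { 'num' }
Y → ε: PREDICT = { 'id' }
  'id' is in predict set, so this production goes in M[Y, 'id']
Y → ; D X: PREDICT = { ';' }
Y → Y id: PREDICT = { ';', 'id', 'num' }
  'id' is in predict set, so this production goes in M[Y, 'id']

M[Y, 'id'] = Y → ε, Y → Y id  (a multiply-defined cell — the grammar is not LL(1))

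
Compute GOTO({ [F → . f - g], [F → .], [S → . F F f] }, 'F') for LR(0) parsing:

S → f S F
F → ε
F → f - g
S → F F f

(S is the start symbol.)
GOTO(I, 'F') = CLOSURE({ [A → αX.β] : [A → α.Xβ] ∈ I, X = 'F' })

Items with dot before 'F', with the dot advanced:
  [S → . F F f] → [S → F . F f]
Closure of the advanced items:
  [S → F . F f] has the dot before F: add [F → .], [F → . f - g]

GOTO = { [F → . f - g], [F → .], [S → F . F f] }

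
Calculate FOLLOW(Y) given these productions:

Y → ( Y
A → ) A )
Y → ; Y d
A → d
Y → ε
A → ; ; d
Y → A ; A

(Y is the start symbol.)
To compute FOLLOW(Y), find every occurrence of Y on a right-hand side N → α Y β: add FIRST(β) \ {ε}, and if β is empty or nullable also add FOLLOW(N). Iterate to a fixed point.

Y is the start symbol, so $ ∈ FOLLOW(Y).
In Y → ( Y: Y is at the end; this adds FOLLOW(Y) to itself — nothing new
In Y → ; Y d: Y is followed by d, add FIRST(d) \ {ε} = { 'd' }

Taking the union: FOLLOW(Y) = { $, 'd' }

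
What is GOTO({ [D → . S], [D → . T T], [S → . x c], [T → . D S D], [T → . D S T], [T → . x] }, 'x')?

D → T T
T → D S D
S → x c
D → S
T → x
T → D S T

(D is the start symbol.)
GOTO(I, 'x') = CLOSURE({ [A → αX.β] : [A → α.Xβ] ∈ I, X = 'x' })

Items with dot before 'x', with the dot advanced:
  [S → . x c] → [S → x . c]
  [T → . x] → [T → x .]
Closure adds nothing (no advanced item has the dot before a non-terminal).

GOTO = { [S → x . c], [T → x .] }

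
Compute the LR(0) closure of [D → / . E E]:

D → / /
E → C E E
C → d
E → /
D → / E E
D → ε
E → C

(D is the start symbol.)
{ [C → . d], [D → / . E E], [E → . /], [E → . C E E], [E → . C] }

Start with: [D → / . E E]
  [D → / . E E] has the dot before E: add [E → . C E E], [E → . /], [E → . C]
  [E → . C E E] has the dot before C: add [C → . d]
No further items can be added.

CLOSURE = { [C → . d], [D → / . E E], [E → . /], [E → . C E E], [E → . C] }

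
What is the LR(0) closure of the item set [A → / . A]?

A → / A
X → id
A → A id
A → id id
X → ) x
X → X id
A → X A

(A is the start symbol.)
To compute CLOSURE, for each item [A → α.Bβ] where B is a non-terminal, add [B → .γ] for all productions B → γ; repeat for the newly added items until nothing changes.

Start with: [A → / . A]
  [A → / . A] has the dot before A: add [A → . / A], [A → . A id], [A → . id id], [A → . X A]
  [A → . X A] has the dot before X: add [X → . id], [X → . ) x], [X → . X id]
No further items can be added.

CLOSURE = { [A → . / A], [A → . A id], [A → . X A], [A → . id id], [A → / . A], [X → . ) x], [X → . X id], [X → . id] }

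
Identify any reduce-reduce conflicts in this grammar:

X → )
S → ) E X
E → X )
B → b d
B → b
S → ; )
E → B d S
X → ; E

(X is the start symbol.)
A reduce-reduce conflict occurs when an LR(0) state has two complete items [A → α .] and [B → β .] — both call for a reduction, and with no lookahead the parser cannot choose between them.

Augment with X' → X and build the canonical LR(0) collection (I0 = CLOSURE({[X' → . X]}), then GOTO on every symbol after a dot until no new states appear). It has 17 states:
  I0: { [X → . )], [X → . ; E], [X' → . X] }  — shift
  I1: { [X → ) .] }  — reduce
  I2: { [B → . b d], [B → . b], [E → . B d S], [E → . X )], [X → . )], [X → . ; E], [X → ; . E] }  — shift
  I3: { [X' → X .] }  — accept
  I4: { [E → B . d S] }  — shift
  I5: { [X → ; E .] }  — reduce
  I6: { [E → X . )] }  — shift
  I7: { [B → b . d], [B → b .] }  — shift, reduce
  I8: { [B → b d .] }  — reduce
  I9: { [E → X ) .] }  — reduce
  I10: { [E → B d . S], [S → . ) E X], [S → . ; )] }  — shift
  I11: { [B → . b d], [B → . b], [E → . B d S], [E → . X )], [S → ) . E X], [X → . )], [X → . ; E] }  — shift
  I12: { [S → ; . )] }  — shift
  I13: { [E → B d S .] }  — reduce
  I14: { [S → ; ) .] }  — reduce
  I15: { [S → ) E . X], [X → . )], [X → . ; E] }  — shift
  I16: { [S → ) E X .] }  — reduce

No state contains more than one complete item.

Answer: No reduce-reduce conflicts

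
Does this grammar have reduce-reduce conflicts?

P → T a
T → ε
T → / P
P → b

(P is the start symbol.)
A reduce-reduce conflict occurs when an LR(0) state has two complete items [A → α .] and [B → β .] — both call for a reduction, and with no lookahead the parser cannot choose between them.

Augment with P' → P and build the canonical LR(0) collection (I0 = CLOSURE({[P' → . P]}), then GOTO on every symbol after a dot until no new states appear). It has 7 states:
  I0: { [P → . T a], [P → . b], [P' → . P], [T → . / P], [T → .] }  — shift, reduce
  I1: { [P → . T a], [P → . b], [T → . / P], [T → .], [T → / . P] }  — shift, reduce
  I2: { [P' → P .] }  — accept
  I3: { [P → T . a] }  — shift
  I4: { [P → b .] }  — reduce
  I5: { [P → T a .] }  — reduce
  I6: { [T → / P .] }  — reduce

No state contains more than one complete item.

Answer: No reduce-reduce conflicts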